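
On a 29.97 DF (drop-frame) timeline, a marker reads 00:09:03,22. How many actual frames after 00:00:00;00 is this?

As if non-drop at 30 labels/s: (0 × 3600 + 9 × 60 + 3) × 30 + 22 = 16312.
Minute boundaries passed: 9; those not divisible by 10: 9 − 0 = 9; dropped labels = 2 × 9 = 18.
Actual frame index = 16312 − 18 = 16294.

16294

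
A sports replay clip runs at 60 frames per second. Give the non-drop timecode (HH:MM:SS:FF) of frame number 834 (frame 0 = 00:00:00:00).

00:00:13:54

834 ÷ 60 = 13 full seconds, remainder 54 frames.
13 s = 0 h 0 min 13 s.
Timecode: 00:00:13:54.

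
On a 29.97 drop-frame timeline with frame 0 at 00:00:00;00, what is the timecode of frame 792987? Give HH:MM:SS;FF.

07:20:59;09

Each 10-minute DF block holds 10 × 60 × 30 − 9 × 2 = 17982 frames. 792987 ÷ 17982 → 44 full blocks, remainder 1779.
Within the partial block the first minute is 1800 frames and each further minute 1798, so 0 further minute boundaries passed. Total skipped labels = 18 × 44 + 2 × 0 = 792.
Non-drop label index = 792987 + 792 = 793779; at 30 labels/s that is 07:20:59:09, i.e. DF 07:20:59;09.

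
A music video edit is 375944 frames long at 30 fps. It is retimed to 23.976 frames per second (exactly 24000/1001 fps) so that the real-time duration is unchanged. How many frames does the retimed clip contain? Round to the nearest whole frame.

300455 frames

Frames at target rate = 375944 × (24000/1001) / (30) = 300755200/1001 ≈ 300454.745.
Nearest whole frame: 300455.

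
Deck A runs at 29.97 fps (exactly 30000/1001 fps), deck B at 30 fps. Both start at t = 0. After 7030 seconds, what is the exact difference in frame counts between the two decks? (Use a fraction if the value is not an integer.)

A emits 30000/1001 × 7030 = 210900000/1001 frames; B emits 30 × 7030 = 210900.
Difference = 210900/1001 frames (≈ 210.6893); B is ahead of A.

210900/1001 frames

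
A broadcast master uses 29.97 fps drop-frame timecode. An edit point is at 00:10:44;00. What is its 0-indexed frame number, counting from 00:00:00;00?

19302

As if non-drop at 30 labels/s: (0 × 3600 + 10 × 60 + 44) × 30 + 0 = 19320.
Minute boundaries passed: 10; those not divisible by 10: 10 − 1 = 9; dropped labels = 2 × 9 = 18.
Actual frame index = 19320 − 18 = 19302.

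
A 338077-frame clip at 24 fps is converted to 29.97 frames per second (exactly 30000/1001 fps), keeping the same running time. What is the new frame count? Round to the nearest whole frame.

Frames at target rate = 338077 × (30000/1001) / (24) = 422596250/1001 ≈ 422174.076.
Nearest whole frame: 422174.

422174 frames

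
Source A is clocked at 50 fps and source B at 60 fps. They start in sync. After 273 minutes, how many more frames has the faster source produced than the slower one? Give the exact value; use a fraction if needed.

163800 frames

273 min = 16380 s.
A emits 50 × 16380 = 819000 frames; B emits 60 × 16380 = 982800.
Difference = 163800 frames; B is ahead of A.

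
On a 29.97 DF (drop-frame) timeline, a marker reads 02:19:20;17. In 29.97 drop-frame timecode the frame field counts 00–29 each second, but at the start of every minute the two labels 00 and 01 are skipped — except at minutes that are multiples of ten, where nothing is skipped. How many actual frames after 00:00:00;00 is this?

As if non-drop at 30 labels/s: (2 × 3600 + 19 × 60 + 20) × 30 + 17 = 250817.
Minute boundaries passed: 139; those not divisible by 10: 139 − 13 = 126; dropped labels = 2 × 126 = 252.
Actual frame index = 250817 − 252 = 250565.

250565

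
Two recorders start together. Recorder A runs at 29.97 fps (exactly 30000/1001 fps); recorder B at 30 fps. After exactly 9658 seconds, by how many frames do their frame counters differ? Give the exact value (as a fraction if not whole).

A emits 30000/1001 × 9658 = 26340000/91 frames; B emits 30 × 9658 = 289740.
Difference = 26340/91 frames (≈ 289.4505); B is ahead of A.

26340/91 frames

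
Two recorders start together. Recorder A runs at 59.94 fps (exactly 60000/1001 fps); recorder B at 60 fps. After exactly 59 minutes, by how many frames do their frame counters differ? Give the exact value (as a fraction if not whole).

59 min = 3540 s.
A emits 60000/1001 × 3540 = 212400000/1001 frames; B emits 60 × 3540 = 212400.
Difference = 212400/1001 frames (≈ 212.1878); B is ahead of A.

212400/1001 frames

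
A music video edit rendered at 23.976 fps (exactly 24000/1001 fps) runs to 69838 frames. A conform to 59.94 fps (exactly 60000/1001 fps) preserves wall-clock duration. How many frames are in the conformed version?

174595 frames

Target frames = source frames × (target rate / source rate) = 69838 × (60000/1001)/(24000/1001) = 69838 × 5/2 = 174595.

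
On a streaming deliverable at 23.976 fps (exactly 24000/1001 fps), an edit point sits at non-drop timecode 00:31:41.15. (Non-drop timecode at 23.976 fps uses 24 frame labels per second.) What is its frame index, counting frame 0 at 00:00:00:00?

Total seconds to the label: (0 × 3600 + 31 × 60 + 41) = 1901.
Frame index = 1901 × 24 + 15 = 45639.

45639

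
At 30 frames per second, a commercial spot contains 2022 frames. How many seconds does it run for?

Running time = 2022 / (30) = 67.4 s.

67.4 seconds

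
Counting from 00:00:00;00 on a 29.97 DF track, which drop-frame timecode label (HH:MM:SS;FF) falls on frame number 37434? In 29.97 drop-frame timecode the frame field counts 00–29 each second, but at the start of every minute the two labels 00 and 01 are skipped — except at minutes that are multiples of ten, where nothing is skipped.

00:20:49;00

Ten DF minutes hold 17982 frames, so frame 37434 lies in block 2 (frames 35964–53945) with 1470 frames into that block.
The block's first minute is 1800 frames and the rest 1798 each; 1470 frames reaches minute 0, so 2 × 18 + 0 × 2 = 36 labels have been skipped so far.
Adding those back, label number 37434 + 36 = 37470 at 30 labels/s is 1249 s + 0 f = 0 h 20 min 49 s frame 0, i.e. 00:20:49;00.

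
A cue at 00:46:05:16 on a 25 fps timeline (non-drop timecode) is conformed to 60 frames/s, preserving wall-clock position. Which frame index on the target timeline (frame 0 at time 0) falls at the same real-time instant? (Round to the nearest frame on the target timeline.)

frame 165938

Source frame index: (0×3600 + 46×60 + 5) × 25 + 16 = 69141.
Real time: 69141 / (25) = 69141/25 s.
Target frame: (69141/25) × (60) = 829692/5 ≈ 165938.400 → 165938.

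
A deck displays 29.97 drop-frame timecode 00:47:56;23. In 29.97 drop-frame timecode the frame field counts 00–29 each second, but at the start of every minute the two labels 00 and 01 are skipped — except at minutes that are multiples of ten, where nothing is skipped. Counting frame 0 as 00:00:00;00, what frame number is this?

As if non-drop at 30 labels/s: (0 × 3600 + 47 × 60 + 56) × 30 + 23 = 86303.
Minute boundaries passed: 47; those not divisible by 10: 47 − 4 = 43; dropped labels = 2 × 43 = 86.
Actual frame index = 86303 − 86 = 86217.

86217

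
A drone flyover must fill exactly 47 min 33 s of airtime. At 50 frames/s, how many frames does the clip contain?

47 min 33 s = 2853 s.
Frames = 2853 × 50 = 142650.

142650 frames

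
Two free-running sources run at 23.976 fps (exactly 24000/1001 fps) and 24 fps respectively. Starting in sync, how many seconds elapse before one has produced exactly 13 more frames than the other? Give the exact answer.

13013/24 seconds

The gap grows by |24 − 24000/1001| = 24/1001 frames per second.
Time for a 13-frame gap: 13 ÷ (24/1001) = 13013/24 s.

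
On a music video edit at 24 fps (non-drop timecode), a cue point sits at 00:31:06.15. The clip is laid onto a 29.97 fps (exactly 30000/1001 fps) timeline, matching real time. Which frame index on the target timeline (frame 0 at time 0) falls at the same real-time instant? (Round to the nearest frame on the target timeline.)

frame 55943

Source frame index: (0×3600 + 31×60 + 6) × 24 + 15 = 44799.
Real time: 44799 / (24) = 14933/8 s.
Target frame: (14933/8) × (30000/1001) = 55998750/1001 ≈ 55942.807 → 55943.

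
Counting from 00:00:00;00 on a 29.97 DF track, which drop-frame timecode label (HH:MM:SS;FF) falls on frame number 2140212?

Ten DF minutes hold 17982 frames, so frame 2140212 lies in block 119 (frames 2139858–2157839) with 354 frames into that block.
The block's first minute is 1800 frames and the rest 1798 each; 354 frames reaches minute 0, so 119 × 18 + 0 × 2 = 2142 labels have been skipped so far.
Adding those back, label number 2140212 + 2142 = 2142354 at 30 labels/s is 71411 s + 24 f = 19 h 50 min 11 s frame 24, i.e. 19:50:11;24.

19:50:11;24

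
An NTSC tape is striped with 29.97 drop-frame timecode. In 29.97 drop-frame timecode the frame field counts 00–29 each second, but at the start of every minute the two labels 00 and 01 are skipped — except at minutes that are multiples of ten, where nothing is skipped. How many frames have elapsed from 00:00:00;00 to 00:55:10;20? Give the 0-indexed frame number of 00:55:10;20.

As if non-drop at 30 labels/s: (0 × 3600 + 55 × 60 + 10) × 30 + 20 = 99320.
Minute boundaries passed: 55; those not divisible by 10: 55 − 5 = 50; dropped labels = 2 × 50 = 100.
Actual frame index = 99320 − 100 = 99220.

99220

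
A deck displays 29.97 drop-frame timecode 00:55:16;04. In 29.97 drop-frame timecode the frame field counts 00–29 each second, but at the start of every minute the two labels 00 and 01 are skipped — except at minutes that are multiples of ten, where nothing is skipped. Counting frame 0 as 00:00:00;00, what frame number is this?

As if non-drop at 30 labels/s: (0 × 3600 + 55 × 60 + 16) × 30 + 4 = 99484.
Minute boundaries passed: 55; those not divisible by 10: 55 − 5 = 50; dropped labels = 2 × 50 = 100.
Actual frame index = 99484 − 100 = 99384.

99384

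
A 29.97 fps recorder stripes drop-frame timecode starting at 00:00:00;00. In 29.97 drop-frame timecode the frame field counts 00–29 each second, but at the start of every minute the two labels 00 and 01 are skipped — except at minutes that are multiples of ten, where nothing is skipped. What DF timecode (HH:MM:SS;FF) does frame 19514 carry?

Ten DF minutes hold 17982 frames, so frame 19514 lies in block 1 (frames 17982–35963) with 1532 frames into that block.
The block's first minute is 1800 frames and the rest 1798 each; 1532 frames reaches minute 0, so 1 × 18 + 0 × 2 = 18 labels have been skipped so far.
Adding those back, label number 19514 + 18 = 19532 at 30 labels/s is 651 s + 2 f = 0 h 10 min 51 s frame 2, i.e. 00:10:51;02.

00:10:51;02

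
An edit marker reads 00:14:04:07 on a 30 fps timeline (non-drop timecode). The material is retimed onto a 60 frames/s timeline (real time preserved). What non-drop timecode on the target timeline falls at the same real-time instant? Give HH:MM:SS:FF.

Source frame index: (0×3600 + 14×60 + 4) × 30 + 7 = 25327.
Real time: 25327 / (30) = 25327/30 s.
Target frame: (25327/30) × (60) = 50654.
At 60 labels/s: frame 50654 → 00:14:04:14.

00:14:04:14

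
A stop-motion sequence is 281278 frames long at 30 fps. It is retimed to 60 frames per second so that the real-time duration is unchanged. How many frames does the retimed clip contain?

562556 frames

Target frames = source frames × (target rate / source rate) = 281278 × (60)/(30) = 281278 × 2 = 562556.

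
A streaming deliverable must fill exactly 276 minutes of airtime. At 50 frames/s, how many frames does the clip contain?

828000 frames

276 min = 16560 s.
Frames = 16560 × 50 = 828000.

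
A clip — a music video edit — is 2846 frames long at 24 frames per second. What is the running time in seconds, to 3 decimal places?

118.583 seconds

Running time = 2846 × 1/24 = 1423/12 s ≈ 118.583 s.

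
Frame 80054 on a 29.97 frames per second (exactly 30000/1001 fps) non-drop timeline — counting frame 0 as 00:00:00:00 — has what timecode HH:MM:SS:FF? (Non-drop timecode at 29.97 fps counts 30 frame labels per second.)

80054 ÷ 30 = 2668 full seconds, remainder 14 frames.
2668 s = 0 h 44 min 28 s.
Timecode: 00:44:28:14.

00:44:28:14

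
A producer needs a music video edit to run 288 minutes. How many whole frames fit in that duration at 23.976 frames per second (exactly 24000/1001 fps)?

414305 frames

288 min = 17280 s.
Frames = 17280 × 24000/1001 = 414720000/1001 ≈ 414305.6943.
Complete frames: 414305.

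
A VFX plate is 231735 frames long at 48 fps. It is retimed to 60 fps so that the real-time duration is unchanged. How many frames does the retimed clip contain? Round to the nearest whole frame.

Frames at target rate = 231735 × (60) / (48) = 1158675/4 ≈ 289668.750.
Nearest whole frame: 289669.

289669 frames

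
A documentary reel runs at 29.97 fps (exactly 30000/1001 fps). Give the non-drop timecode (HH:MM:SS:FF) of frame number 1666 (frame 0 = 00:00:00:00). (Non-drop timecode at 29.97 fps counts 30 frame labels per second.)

00:00:55:16

1666 ÷ 30 = 55 full seconds, remainder 16 frames.
55 s = 0 h 0 min 55 s.
Timecode: 00:00:55:16.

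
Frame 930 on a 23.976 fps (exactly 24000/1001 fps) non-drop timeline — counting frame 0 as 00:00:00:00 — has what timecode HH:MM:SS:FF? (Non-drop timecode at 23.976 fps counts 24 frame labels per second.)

00:00:38:18

930 ÷ 24 = 38 full seconds, remainder 18 frames.
38 s = 0 h 0 min 38 s.
Timecode: 00:00:38:18.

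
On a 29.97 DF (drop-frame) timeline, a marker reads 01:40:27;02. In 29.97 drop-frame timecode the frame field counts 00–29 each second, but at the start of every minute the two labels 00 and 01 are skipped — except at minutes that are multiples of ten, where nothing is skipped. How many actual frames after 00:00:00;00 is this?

Complete 10-minute blocks: 10, each 17982 frames → 179820.
Remaining 0 whole minutes in the current block: 0 frames.
Within the current minute: 27 × 30 + 2 = 812. Total = 179820 + 0 + 812 = 180632.

180632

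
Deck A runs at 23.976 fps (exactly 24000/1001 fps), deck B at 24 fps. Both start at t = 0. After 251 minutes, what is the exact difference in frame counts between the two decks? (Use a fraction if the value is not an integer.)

251 min = 15060 s.
A emits 24000/1001 × 15060 = 361440000/1001 frames; B emits 24 × 15060 = 361440.
Difference = 361440/1001 frames (≈ 361.0789); B is ahead of A.

361440/1001 frames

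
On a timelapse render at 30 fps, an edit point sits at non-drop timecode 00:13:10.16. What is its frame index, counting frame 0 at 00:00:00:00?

frame 23716

Total seconds to the label: (0 × 3600 + 13 × 60 + 10) = 790.
Frame index = 790 × 30 + 16 = 23716.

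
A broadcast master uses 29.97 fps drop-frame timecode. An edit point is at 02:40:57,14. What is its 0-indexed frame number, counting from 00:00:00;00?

289436

As if non-drop at 30 labels/s: (2 × 3600 + 40 × 60 + 57) × 30 + 14 = 289724.
Minute boundaries passed: 160; those not divisible by 10: 160 − 16 = 144; dropped labels = 2 × 144 = 288.
Actual frame index = 289724 − 288 = 289436.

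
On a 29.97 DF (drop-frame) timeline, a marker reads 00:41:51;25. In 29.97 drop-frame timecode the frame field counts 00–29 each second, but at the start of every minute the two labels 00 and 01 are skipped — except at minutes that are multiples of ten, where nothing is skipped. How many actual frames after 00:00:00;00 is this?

Complete 10-minute blocks: 4, each 17982 frames → 71928.
Remaining 1 whole minute in the current block: 1800 + 0 × 1798 = 1800 frames.
Within the current minute: 51 × 30 + 25 − 2 = 1553 (labels ;00/;01 skipped at this minute). Total = 71928 + 1800 + 1553 = 75281.

75281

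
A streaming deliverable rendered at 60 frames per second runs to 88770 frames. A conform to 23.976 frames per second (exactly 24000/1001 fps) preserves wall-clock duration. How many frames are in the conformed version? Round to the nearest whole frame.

35473 frames

Frames at target rate = 88770 × (24000/1001) / (60) = 3228000/91 ≈ 35472.527.
Nearest whole frame: 35473.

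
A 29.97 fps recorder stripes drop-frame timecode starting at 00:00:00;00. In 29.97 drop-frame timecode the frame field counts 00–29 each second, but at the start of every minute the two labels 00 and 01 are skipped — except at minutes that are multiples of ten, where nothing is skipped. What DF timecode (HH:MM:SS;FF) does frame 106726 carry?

00:59:21;04

Each 10-minute DF block holds 10 × 60 × 30 − 9 × 2 = 17982 frames. 106726 ÷ 17982 → 5 full blocks, remainder 16816.
Within the partial block the first minute is 1800 frames and each further minute 1798, so 9 further minute boundaries passed. Total skipped labels = 18 × 5 + 2 × 9 = 108.
Non-drop label index = 106726 + 108 = 106834; at 30 labels/s that is 00:59:21:04, i.e. DF 00:59:21;04.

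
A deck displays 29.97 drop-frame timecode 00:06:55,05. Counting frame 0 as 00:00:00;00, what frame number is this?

As if non-drop at 30 labels/s: (0 × 3600 + 6 × 60 + 55) × 30 + 5 = 12455.
Minute boundaries passed: 6; those not divisible by 10: 6 − 0 = 6; dropped labels = 2 × 6 = 12.
Actual frame index = 12455 − 12 = 12443.

12443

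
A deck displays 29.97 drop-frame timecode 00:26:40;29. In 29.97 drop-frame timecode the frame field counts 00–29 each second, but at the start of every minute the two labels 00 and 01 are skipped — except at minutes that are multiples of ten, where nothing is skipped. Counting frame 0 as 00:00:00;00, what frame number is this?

47981

Complete 10-minute blocks: 2, each 17982 frames → 35964.
Remaining 6 whole minutes in the current block: 1800 + 5 × 1798 = 10790 frames.
Within the current minute: 40 × 30 + 29 − 2 = 1227 (labels ;00/;01 skipped at this minute). Total = 35964 + 10790 + 1227 = 47981.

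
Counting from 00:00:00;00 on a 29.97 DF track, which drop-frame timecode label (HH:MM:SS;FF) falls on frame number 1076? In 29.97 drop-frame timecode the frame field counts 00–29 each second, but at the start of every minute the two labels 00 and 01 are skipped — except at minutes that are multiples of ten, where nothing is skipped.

00:00:35;26

Each 10-minute DF block holds 10 × 60 × 30 − 9 × 2 = 17982 frames. 1076 ÷ 17982 → 0 full blocks, remainder 1076.
Within the partial block the first minute is 1800 frames and each further minute 1798, so 0 further minute boundaries passed. Total skipped labels = 18 × 0 + 2 × 0 = 0.
Non-drop label index = 1076 + 0 = 1076; at 30 labels/s that is 00:00:35:26, i.e. DF 00:00:35;26.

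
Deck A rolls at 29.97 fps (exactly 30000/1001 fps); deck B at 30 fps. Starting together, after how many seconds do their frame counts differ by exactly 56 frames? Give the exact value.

28028/15 seconds

The gap grows by |30 − 30000/1001| = 30/1001 frames per second.
Time for a 56-frame gap: 56 ÷ (30/1001) = 28028/15 s.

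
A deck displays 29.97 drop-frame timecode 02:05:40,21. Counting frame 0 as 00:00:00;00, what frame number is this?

Complete 10-minute blocks: 12, each 17982 frames → 215784.
Remaining 5 whole minutes in the current block: 1800 + 4 × 1798 = 8992 frames.
Within the current minute: 40 × 30 + 21 − 2 = 1219 (labels ;00/;01 skipped at this minute). Total = 215784 + 8992 + 1219 = 225995.

225995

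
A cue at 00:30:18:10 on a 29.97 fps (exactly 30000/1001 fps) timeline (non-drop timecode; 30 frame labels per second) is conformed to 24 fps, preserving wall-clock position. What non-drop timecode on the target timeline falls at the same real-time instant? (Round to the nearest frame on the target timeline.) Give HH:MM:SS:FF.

Source frame index: (0×3600 + 30×60 + 18) × 30 + 10 = 54550.
Real time: 54550 / (30000/1001) = 1092091/600 s.
Target frame: (1092091/600) × (24) = 1092091/25 ≈ 43683.640 → 43684.
At 24 labels/s: frame 43684 → 00:30:20:04.

00:30:20:04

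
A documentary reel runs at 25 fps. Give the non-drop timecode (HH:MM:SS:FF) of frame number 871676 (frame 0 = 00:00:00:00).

871676 ÷ 25 = 34867 full seconds, remainder 1 frame.
34867 s = 9 h 41 min 7 s.
Timecode: 09:41:07:01.

09:41:07:01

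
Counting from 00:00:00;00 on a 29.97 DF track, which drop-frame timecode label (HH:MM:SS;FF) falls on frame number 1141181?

Each 10-minute DF block holds 10 × 60 × 30 − 9 × 2 = 17982 frames. 1141181 ÷ 17982 → 63 full blocks, remainder 8315.
Within the partial block the first minute is 1800 frames and each further minute 1798, so 4 further minute boundaries passed. Total skipped labels = 18 × 63 + 2 × 4 = 1142.
Non-drop label index = 1141181 + 1142 = 1142323; at 30 labels/s that is 10:34:37:13, i.e. DF 10:34:37;13.

10:34:37;13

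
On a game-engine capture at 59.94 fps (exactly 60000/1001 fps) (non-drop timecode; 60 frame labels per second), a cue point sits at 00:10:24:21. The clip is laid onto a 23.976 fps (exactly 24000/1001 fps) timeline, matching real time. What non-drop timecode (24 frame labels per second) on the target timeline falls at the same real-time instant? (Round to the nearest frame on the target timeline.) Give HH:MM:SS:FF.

00:10:24:08

Source frame index: (0×3600 + 10×60 + 24) × 60 + 21 = 37461.
Real time: 37461 / (60000/1001) = 12499487/20000 s.
Target frame: (12499487/20000) × (24000/1001) = 74922/5 ≈ 14984.400 → 14984.
At 24 labels/s: frame 14984 → 00:10:24:08.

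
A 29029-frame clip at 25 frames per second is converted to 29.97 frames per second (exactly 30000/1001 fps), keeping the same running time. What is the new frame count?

Target frames = source frames × (target rate / source rate) = 29029 × (30000/1001)/(25) = 29029 × 1200/1001 = 34800.

34800 frames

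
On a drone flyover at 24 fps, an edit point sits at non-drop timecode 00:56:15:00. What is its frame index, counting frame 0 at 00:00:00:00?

frame 81000

Total seconds to the label: (0 × 3600 + 56 × 60 + 15) = 3375.
Frame index = 3375 × 24 + 0 = 81000.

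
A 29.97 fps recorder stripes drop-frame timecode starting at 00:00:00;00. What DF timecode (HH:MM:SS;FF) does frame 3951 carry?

Ten DF minutes hold 17982 frames, so frame 3951 lies in block 0 (frames 0–17981) with 3951 frames into that block.
The block's first minute is 1800 frames and the rest 1798 each; 3951 frames reaches minute 2, so 0 × 18 + 2 × 2 = 4 labels have been skipped so far.
Adding those back, label number 3951 + 4 = 3955 at 30 labels/s is 131 s + 25 f = 0 h 2 min 11 s frame 25, i.e. 00:02:11;25.

00:02:11;25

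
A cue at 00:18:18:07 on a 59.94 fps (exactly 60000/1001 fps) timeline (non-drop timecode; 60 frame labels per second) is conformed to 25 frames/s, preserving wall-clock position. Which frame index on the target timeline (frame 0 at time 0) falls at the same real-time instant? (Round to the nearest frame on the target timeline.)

Source frame index: (0×3600 + 18×60 + 18) × 60 + 7 = 65887.
Real time: 65887 / (60000/1001) = 65952887/60000 s.
Target frame: (65952887/60000) × (25) = 65952887/2400 ≈ 27480.370 → 27480.

frame 27480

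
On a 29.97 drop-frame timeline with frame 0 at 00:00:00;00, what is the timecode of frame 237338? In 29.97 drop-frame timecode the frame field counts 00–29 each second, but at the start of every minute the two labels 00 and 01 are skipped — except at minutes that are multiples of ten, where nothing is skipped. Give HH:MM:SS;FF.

Each 10-minute DF block holds 10 × 60 × 30 − 9 × 2 = 17982 frames. 237338 ÷ 17982 → 13 full blocks, remainder 3572.
Within the partial block the first minute is 1800 frames and each further minute 1798, so 1 further minute boundary passed. Total skipped labels = 18 × 13 + 2 × 1 = 236.
Non-drop label index = 237338 + 236 = 237574; at 30 labels/s that is 02:11:59:04, i.e. DF 02:11:59;04.

02:11:59;04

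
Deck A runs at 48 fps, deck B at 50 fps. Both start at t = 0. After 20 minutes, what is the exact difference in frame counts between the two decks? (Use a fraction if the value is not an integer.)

20 min = 1200 s.
A emits 48 × 1200 = 57600 frames; B emits 50 × 1200 = 60000.
Difference = 2400 frames; B is ahead of A.

2400 frames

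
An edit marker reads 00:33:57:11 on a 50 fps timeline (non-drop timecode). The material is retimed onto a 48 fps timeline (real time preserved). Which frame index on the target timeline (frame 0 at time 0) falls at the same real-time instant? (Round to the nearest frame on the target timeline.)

Source frame index: (0×3600 + 33×60 + 57) × 50 + 11 = 101861.
Real time: 101861 / (50) = 101861/50 s.
Target frame: (101861/50) × (48) = 2444664/25 ≈ 97786.560 → 97787.

frame 97787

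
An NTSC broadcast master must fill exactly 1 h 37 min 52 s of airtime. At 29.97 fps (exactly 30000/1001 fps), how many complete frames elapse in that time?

1 h 37 min 52 s = 5872 s.
Frames = 5872 × 30000/1001 = 176160000/1001 ≈ 175984.0160.
Complete frames: 175984.

175984 frames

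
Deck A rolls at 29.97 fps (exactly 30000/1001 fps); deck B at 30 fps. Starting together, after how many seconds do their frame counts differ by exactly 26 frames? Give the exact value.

The gap grows by |30 − 30000/1001| = 30/1001 frames per second.
Time for a 26-frame gap: 26 ÷ (30/1001) = 13013/15 s.

13013/15 seconds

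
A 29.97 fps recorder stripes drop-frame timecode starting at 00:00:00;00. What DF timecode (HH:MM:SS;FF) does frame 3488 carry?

Ten DF minutes hold 17982 frames, so frame 3488 lies in block 0 (frames 0–17981) with 3488 frames into that block.
The block's first minute is 1800 frames and the rest 1798 each; 3488 frames reaches minute 1, so 0 × 18 + 1 × 2 = 2 labels have been skipped so far.
Adding those back, label number 3488 + 2 = 3490 at 30 labels/s is 116 s + 10 f = 0 h 1 min 56 s frame 10, i.e. 00:01:56;10.

00:01:56;10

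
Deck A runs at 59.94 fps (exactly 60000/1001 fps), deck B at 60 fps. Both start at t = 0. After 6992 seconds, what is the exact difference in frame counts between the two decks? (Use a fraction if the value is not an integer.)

419520/1001 frames

A emits 60000/1001 × 6992 = 419520000/1001 frames; B emits 60 × 6992 = 419520.
Difference = 419520/1001 frames (≈ 419.1009); B is ahead of A.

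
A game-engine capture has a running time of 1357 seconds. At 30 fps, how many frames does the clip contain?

40710 frames

Frames = 1357 × 30 = 40710.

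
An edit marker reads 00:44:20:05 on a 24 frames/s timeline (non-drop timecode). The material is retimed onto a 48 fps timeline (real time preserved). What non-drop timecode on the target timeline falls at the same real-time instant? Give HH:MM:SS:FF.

Source frame index: (0×3600 + 44×60 + 20) × 24 + 5 = 63845.
Real time: 63845 / (24) = 63845/24 s.
Target frame: (63845/24) × (48) = 127690.
At 48 labels/s: frame 127690 → 00:44:20:10.

00:44:20:10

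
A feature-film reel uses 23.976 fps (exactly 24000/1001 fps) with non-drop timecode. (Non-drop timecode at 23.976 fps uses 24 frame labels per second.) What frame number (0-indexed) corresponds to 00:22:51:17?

32921

Total seconds to the label: (0 × 3600 + 22 × 60 + 51) = 1371.
Frame index = 1371 × 24 + 17 = 32921.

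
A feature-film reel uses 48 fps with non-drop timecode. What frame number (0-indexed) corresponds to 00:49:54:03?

Total seconds to the label: (0 × 3600 + 49 × 60 + 54) = 2994.
Frame index = 2994 × 48 + 3 = 143715.

143715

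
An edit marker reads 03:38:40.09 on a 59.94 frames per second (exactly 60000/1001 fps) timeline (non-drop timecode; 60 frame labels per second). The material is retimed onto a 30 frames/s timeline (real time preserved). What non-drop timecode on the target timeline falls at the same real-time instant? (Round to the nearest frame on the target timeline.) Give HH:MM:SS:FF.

Source frame index: (3×3600 + 38×60 + 40) × 60 + 9 = 787209.
Real time: 787209 / (60000/1001) = 262665403/20000 s.
Target frame: (262665403/20000) × (30) = 787996209/2000 ≈ 393998.105 → 393998.
At 30 labels/s: frame 393998 → 03:38:53:08.

03:38:53:08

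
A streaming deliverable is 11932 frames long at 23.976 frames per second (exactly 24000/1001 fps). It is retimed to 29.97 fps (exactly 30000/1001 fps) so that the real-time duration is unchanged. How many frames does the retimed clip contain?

Target frames = source frames × (target rate / source rate) = 11932 × (30000/1001)/(24000/1001) = 11932 × 5/4 = 14915.

14915 frames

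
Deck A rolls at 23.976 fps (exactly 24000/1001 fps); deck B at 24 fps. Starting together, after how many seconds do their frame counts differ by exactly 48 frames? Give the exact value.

The gap grows by |24 − 24000/1001| = 24/1001 frames per second.
Time for a 48-frame gap: 48 ÷ (24/1001) = 2002 s.

2002 seconds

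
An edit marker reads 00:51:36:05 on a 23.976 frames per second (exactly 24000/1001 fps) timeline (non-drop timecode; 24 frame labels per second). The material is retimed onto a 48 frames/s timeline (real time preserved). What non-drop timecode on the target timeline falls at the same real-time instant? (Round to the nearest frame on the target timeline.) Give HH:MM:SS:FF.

00:51:39:15

Source frame index: (0×3600 + 51×60 + 36) × 24 + 5 = 74309.
Real time: 74309 / (24000/1001) = 74383309/24000 s.
Target frame: (74383309/24000) × (48) = 74383309/500 ≈ 148766.618 → 148767.
At 48 labels/s: frame 148767 → 00:51:39:15.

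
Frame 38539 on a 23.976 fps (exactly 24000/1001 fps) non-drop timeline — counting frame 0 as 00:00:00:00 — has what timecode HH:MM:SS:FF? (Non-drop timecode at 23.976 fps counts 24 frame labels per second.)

00:26:45:19

38539 ÷ 24 = 1605 full seconds, remainder 19 frames.
1605 s = 0 h 26 min 45 s.
Timecode: 00:26:45:19.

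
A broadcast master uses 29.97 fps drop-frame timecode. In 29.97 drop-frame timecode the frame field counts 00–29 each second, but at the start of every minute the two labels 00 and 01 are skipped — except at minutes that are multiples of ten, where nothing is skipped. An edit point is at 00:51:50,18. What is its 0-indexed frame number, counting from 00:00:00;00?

93226

Complete 10-minute blocks: 5, each 17982 frames → 89910.
Remaining 1 whole minute in the current block: 1800 + 0 × 1798 = 1800 frames.
Within the current minute: 50 × 30 + 18 − 2 = 1516 (labels ;00/;01 skipped at this minute). Total = 89910 + 1800 + 1516 = 93226.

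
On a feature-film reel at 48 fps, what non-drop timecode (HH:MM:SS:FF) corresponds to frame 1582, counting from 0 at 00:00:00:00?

1582 ÷ 48 = 32 full seconds, remainder 46 frames.
32 s = 0 h 0 min 32 s.
Timecode: 00:00:32:46.

00:00:32:46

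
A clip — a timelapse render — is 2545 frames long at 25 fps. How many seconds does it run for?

101.8 seconds

Running time = 2545 / (25) = 101.8 s.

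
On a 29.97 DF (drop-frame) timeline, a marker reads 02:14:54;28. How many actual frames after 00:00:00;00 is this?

Complete 10-minute blocks: 13, each 17982 frames → 233766.
Remaining 4 whole minutes in the current block: 1800 + 3 × 1798 = 7194 frames.
Within the current minute: 54 × 30 + 28 − 2 = 1646 (labels ;00/;01 skipped at this minute). Total = 233766 + 7194 + 1646 = 242606.

242606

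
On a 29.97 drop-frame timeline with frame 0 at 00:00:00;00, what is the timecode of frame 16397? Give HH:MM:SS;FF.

00:09:07;05

Ten DF minutes hold 17982 frames, so frame 16397 lies in block 0 (frames 0–17981) with 16397 frames into that block.
The block's first minute is 1800 frames and the rest 1798 each; 16397 frames reaches minute 9, so 0 × 18 + 9 × 2 = 18 labels have been skipped so far.
Adding those back, label number 16397 + 18 = 16415 at 30 labels/s is 547 s + 5 f = 0 h 9 min 7 s frame 5, i.e. 00:09:07;05.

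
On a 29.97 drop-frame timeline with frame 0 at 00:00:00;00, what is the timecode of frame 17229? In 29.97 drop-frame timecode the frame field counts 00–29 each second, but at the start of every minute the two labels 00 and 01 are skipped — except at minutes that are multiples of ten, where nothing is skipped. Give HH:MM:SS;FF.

00:09:34;27

Each 10-minute DF block holds 10 × 60 × 30 − 9 × 2 = 17982 frames. 17229 ÷ 17982 → 0 full blocks, remainder 17229.
Within the partial block the first minute is 1800 frames and each further minute 1798, so 9 further minute boundaries passed. Total skipped labels = 18 × 0 + 2 × 9 = 18.
Non-drop label index = 17229 + 18 = 17247; at 30 labels/s that is 00:09:34:27, i.e. DF 00:09:34;27.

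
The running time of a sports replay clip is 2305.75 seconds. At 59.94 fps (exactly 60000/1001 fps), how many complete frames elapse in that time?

Frames = 2305.75 × 60000/1001 = 138345000/1001 ≈ 138206.7932.
Complete frames: 138206.

138206 frames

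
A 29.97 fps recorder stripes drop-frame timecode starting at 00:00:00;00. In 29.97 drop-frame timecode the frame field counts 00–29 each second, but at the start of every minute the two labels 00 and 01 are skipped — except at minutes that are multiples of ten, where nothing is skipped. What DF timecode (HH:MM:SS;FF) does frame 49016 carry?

Each 10-minute DF block holds 10 × 60 × 30 − 9 × 2 = 17982 frames. 49016 ÷ 17982 → 2 full blocks, remainder 13052.
Within the partial block the first minute is 1800 frames and each further minute 1798, so 7 further minute boundaries passed. Total skipped labels = 18 × 2 + 2 × 7 = 50.
Non-drop label index = 49016 + 50 = 49066; at 30 labels/s that is 00:27:15:16, i.e. DF 00:27:15;16.

00:27:15;16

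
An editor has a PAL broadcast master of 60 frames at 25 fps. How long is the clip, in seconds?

Running time = 60 / (25) = 2.4 s.

2.4 seconds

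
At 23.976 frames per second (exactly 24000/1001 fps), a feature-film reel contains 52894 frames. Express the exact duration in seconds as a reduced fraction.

Running time = 52894 ÷ (24000/1001) = 52894 × 1001/24000 = 26473447/12000 s.

26473447/12000 seconds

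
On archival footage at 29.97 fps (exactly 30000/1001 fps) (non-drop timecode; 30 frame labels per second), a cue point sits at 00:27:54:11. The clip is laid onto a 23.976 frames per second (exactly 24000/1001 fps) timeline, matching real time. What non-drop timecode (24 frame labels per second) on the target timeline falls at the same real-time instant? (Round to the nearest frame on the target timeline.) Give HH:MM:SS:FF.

Source frame index: (0×3600 + 27×60 + 54) × 30 + 11 = 50231.
Real time: 50231 / (30000/1001) = 50281231/30000 s.
Target frame: (50281231/30000) × (24000/1001) = 200924/5 ≈ 40184.800 → 40185.
At 24 labels/s: frame 40185 → 00:27:54:09.

00:27:54:09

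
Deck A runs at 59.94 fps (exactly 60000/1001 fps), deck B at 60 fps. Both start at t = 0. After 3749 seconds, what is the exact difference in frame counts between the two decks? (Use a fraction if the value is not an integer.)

224940/1001 frames

A emits 60000/1001 × 3749 = 224940000/1001 frames; B emits 60 × 3749 = 224940.
Difference = 224940/1001 frames (≈ 224.7153); B is ahead of A.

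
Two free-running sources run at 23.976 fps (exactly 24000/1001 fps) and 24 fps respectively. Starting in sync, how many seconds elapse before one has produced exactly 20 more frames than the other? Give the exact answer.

The gap grows by |24 − 24000/1001| = 24/1001 frames per second.
Time for a 20-frame gap: 20 ÷ (24/1001) = 5005/6 s.

5005/6 seconds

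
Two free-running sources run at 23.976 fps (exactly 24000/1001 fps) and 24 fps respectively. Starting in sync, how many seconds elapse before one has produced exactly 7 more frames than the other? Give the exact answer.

7007/24 seconds

The gap grows by |24 − 24000/1001| = 24/1001 frames per second.
Time for a 7-frame gap: 7 ÷ (24/1001) = 7007/24 s.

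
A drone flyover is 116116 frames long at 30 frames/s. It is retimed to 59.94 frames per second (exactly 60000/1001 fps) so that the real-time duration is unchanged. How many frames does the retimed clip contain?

232000 frames

Target frames = source frames × (target rate / source rate) = 116116 × (60000/1001)/(30) = 116116 × 2000/1001 = 232000.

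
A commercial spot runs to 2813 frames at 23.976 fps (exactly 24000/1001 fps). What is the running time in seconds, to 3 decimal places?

117.326 seconds

Running time = 2813 × 1001/24000 = 2815813/24000 s ≈ 117.326 s.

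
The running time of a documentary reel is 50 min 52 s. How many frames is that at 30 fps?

50 min 52 s = 3052 s.
Frames = 3052 × 30 = 91560.

91560 frames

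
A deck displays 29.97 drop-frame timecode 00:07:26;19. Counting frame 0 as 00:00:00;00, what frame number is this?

13385

As if non-drop at 30 labels/s: (0 × 3600 + 7 × 60 + 26) × 30 + 19 = 13399.
Minute boundaries passed: 7; those not divisible by 10: 7 − 0 = 7; dropped labels = 2 × 7 = 14.
Actual frame index = 13399 − 14 = 13385.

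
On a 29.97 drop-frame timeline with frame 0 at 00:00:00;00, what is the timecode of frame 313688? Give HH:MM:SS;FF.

Each 10-minute DF block holds 10 × 60 × 30 − 9 × 2 = 17982 frames. 313688 ÷ 17982 → 17 full blocks, remainder 7994.
Within the partial block the first minute is 1800 frames and each further minute 1798, so 4 further minute boundaries passed. Total skipped labels = 18 × 17 + 2 × 4 = 314.
Non-drop label index = 313688 + 314 = 314002; at 30 labels/s that is 02:54:26:22, i.e. DF 02:54:26;22.

02:54:26;22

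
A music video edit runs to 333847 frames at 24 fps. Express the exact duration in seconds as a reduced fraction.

333847/24 seconds

Running time = 333847 ÷ (24) = 333847 × 1/24 = 333847/24 s.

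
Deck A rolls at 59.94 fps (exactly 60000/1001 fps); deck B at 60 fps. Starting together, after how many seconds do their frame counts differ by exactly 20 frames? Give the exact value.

The gap grows by |60 − 60000/1001| = 60/1001 frames per second.
Time for a 20-frame gap: 20 ÷ (60/1001) = 1001/3 s.

1001/3 seconds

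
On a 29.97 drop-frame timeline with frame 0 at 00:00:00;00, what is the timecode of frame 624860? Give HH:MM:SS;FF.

05:47:29;16

Each 10-minute DF block holds 10 × 60 × 30 − 9 × 2 = 17982 frames. 624860 ÷ 17982 → 34 full blocks, remainder 13472.
Within the partial block the first minute is 1800 frames and each further minute 1798, so 7 further minute boundaries passed. Total skipped labels = 18 × 34 + 2 × 7 = 626.
Non-drop label index = 624860 + 626 = 625486; at 30 labels/s that is 05:47:29:16, i.e. DF 05:47:29;16.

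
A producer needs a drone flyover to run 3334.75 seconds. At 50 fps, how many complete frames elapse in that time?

166737 frames

Frames = 3334.75 × 50 = 333475/2 ≈ 166737.5000.
Complete frames: 166737.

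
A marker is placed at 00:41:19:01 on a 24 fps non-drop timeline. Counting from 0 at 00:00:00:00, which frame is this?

59497

Total seconds to the label: (0 × 3600 + 41 × 60 + 19) = 2479.
Frame index = 2479 × 24 + 1 = 59497.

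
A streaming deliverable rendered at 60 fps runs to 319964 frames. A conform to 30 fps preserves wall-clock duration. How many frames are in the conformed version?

Target frames = source frames × (target rate / source rate) = 319964 × (30)/(60) = 319964 × 1/2 = 159982.

159982 frames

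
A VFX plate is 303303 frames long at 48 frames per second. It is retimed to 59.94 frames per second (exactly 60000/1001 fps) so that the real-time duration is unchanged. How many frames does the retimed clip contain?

Target frames = source frames × (target rate / source rate) = 303303 × (60000/1001)/(48) = 303303 × 1250/1001 = 378750.

378750 frames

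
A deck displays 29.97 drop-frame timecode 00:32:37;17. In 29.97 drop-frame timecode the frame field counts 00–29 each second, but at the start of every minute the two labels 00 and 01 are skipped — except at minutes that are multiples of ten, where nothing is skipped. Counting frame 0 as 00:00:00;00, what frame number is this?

58669

As if non-drop at 30 labels/s: (0 × 3600 + 32 × 60 + 37) × 30 + 17 = 58727.
Minute boundaries passed: 32; those not divisible by 10: 32 − 3 = 29; dropped labels = 2 × 29 = 58.
Actual frame index = 58727 − 58 = 58669.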